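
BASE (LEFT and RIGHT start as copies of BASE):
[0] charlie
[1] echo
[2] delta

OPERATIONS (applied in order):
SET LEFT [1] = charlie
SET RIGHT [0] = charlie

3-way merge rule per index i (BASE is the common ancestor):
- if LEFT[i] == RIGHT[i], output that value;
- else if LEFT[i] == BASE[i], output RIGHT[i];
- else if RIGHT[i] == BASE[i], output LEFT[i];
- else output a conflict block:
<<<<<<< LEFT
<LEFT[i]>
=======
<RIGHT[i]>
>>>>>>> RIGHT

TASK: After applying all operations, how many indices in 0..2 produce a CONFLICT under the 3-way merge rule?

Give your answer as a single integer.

Final LEFT:  [charlie, charlie, delta]
Final RIGHT: [charlie, echo, delta]
i=0: L=charlie R=charlie -> agree -> charlie
i=1: L=charlie, R=echo=BASE -> take LEFT -> charlie
i=2: L=delta R=delta -> agree -> delta
Conflict count: 0

Answer: 0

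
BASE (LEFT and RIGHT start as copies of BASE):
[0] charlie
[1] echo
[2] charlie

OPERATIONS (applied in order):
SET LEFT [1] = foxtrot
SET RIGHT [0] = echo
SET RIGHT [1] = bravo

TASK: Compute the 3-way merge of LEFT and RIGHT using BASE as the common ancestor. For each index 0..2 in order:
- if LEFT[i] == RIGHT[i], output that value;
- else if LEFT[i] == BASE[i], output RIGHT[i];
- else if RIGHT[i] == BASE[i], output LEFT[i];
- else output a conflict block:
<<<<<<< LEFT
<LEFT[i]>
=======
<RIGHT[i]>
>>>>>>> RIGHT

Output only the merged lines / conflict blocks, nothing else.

Answer: echo
<<<<<<< LEFT
foxtrot
=======
bravo
>>>>>>> RIGHT
charlie

Derivation:
Final LEFT:  [charlie, foxtrot, charlie]
Final RIGHT: [echo, bravo, charlie]
i=0: L=charlie=BASE, R=echo -> take RIGHT -> echo
i=1: BASE=echo L=foxtrot R=bravo all differ -> CONFLICT
i=2: L=charlie R=charlie -> agree -> charlie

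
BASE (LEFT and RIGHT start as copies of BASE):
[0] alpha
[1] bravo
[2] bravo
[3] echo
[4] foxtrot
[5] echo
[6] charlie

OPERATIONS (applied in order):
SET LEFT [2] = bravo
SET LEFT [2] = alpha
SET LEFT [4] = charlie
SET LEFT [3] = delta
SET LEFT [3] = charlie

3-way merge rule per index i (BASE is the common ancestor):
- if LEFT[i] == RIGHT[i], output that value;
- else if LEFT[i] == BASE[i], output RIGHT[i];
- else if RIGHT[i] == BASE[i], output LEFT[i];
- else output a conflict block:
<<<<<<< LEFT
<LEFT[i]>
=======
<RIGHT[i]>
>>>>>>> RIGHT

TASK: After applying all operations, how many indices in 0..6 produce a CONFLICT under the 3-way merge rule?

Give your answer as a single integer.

Answer: 0

Derivation:
Final LEFT:  [alpha, bravo, alpha, charlie, charlie, echo, charlie]
Final RIGHT: [alpha, bravo, bravo, echo, foxtrot, echo, charlie]
i=0: L=alpha R=alpha -> agree -> alpha
i=1: L=bravo R=bravo -> agree -> bravo
i=2: L=alpha, R=bravo=BASE -> take LEFT -> alpha
i=3: L=charlie, R=echo=BASE -> take LEFT -> charlie
i=4: L=charlie, R=foxtrot=BASE -> take LEFT -> charlie
i=5: L=echo R=echo -> agree -> echo
i=6: L=charlie R=charlie -> agree -> charlie
Conflict count: 0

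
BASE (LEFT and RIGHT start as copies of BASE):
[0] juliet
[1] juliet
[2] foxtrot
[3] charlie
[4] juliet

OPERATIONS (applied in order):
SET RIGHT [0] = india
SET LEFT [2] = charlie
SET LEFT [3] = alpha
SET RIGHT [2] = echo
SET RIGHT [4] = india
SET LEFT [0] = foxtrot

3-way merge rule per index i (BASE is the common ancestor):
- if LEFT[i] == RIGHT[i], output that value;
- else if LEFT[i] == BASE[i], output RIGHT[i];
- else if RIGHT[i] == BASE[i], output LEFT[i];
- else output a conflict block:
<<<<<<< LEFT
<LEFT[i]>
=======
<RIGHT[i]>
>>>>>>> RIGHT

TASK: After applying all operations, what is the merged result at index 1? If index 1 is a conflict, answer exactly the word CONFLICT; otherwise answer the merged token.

Answer: juliet

Derivation:
Final LEFT:  [foxtrot, juliet, charlie, alpha, juliet]
Final RIGHT: [india, juliet, echo, charlie, india]
i=0: BASE=juliet L=foxtrot R=india all differ -> CONFLICT
i=1: L=juliet R=juliet -> agree -> juliet
i=2: BASE=foxtrot L=charlie R=echo all differ -> CONFLICT
i=3: L=alpha, R=charlie=BASE -> take LEFT -> alpha
i=4: L=juliet=BASE, R=india -> take RIGHT -> india
Index 1 -> juliet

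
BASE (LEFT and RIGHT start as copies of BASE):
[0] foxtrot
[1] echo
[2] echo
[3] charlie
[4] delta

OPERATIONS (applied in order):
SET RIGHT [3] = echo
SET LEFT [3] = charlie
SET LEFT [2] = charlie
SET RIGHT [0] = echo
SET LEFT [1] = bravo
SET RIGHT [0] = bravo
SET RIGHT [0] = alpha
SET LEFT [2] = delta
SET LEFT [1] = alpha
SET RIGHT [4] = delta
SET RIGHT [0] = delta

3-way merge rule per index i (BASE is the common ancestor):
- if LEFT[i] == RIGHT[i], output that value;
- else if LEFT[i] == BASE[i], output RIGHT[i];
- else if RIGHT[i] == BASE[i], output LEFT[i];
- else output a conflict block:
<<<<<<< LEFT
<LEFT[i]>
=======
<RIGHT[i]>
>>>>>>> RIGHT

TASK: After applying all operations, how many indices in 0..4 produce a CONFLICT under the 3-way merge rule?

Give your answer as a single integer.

Final LEFT:  [foxtrot, alpha, delta, charlie, delta]
Final RIGHT: [delta, echo, echo, echo, delta]
i=0: L=foxtrot=BASE, R=delta -> take RIGHT -> delta
i=1: L=alpha, R=echo=BASE -> take LEFT -> alpha
i=2: L=delta, R=echo=BASE -> take LEFT -> delta
i=3: L=charlie=BASE, R=echo -> take RIGHT -> echo
i=4: L=delta R=delta -> agree -> delta
Conflict count: 0

Answer: 0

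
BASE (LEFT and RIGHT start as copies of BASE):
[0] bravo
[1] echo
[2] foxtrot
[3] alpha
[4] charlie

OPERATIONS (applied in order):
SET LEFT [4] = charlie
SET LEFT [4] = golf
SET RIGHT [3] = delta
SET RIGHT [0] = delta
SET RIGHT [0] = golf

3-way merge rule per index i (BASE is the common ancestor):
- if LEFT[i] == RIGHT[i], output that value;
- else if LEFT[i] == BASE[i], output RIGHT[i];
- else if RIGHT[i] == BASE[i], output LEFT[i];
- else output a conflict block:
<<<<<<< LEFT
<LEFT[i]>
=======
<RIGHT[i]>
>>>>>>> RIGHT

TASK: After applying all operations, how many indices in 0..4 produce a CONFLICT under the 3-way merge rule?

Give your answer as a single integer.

Final LEFT:  [bravo, echo, foxtrot, alpha, golf]
Final RIGHT: [golf, echo, foxtrot, delta, charlie]
i=0: L=bravo=BASE, R=golf -> take RIGHT -> golf
i=1: L=echo R=echo -> agree -> echo
i=2: L=foxtrot R=foxtrot -> agree -> foxtrot
i=3: L=alpha=BASE, R=delta -> take RIGHT -> delta
i=4: L=golf, R=charlie=BASE -> take LEFT -> golf
Conflict count: 0

Answer: 0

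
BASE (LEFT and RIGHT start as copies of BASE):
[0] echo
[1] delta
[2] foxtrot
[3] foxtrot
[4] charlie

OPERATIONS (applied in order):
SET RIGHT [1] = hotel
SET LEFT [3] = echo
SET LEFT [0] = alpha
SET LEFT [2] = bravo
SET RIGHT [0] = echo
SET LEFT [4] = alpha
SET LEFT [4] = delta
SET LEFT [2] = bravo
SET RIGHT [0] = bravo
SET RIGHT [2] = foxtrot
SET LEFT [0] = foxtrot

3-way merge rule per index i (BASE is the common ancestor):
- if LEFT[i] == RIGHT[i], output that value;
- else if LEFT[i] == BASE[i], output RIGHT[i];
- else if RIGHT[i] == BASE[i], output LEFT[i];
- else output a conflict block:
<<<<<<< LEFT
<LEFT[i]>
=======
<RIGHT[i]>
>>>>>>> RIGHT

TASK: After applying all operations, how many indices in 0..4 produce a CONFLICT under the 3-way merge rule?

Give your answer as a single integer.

Final LEFT:  [foxtrot, delta, bravo, echo, delta]
Final RIGHT: [bravo, hotel, foxtrot, foxtrot, charlie]
i=0: BASE=echo L=foxtrot R=bravo all differ -> CONFLICT
i=1: L=delta=BASE, R=hotel -> take RIGHT -> hotel
i=2: L=bravo, R=foxtrot=BASE -> take LEFT -> bravo
i=3: L=echo, R=foxtrot=BASE -> take LEFT -> echo
i=4: L=delta, R=charlie=BASE -> take LEFT -> delta
Conflict count: 1

Answer: 1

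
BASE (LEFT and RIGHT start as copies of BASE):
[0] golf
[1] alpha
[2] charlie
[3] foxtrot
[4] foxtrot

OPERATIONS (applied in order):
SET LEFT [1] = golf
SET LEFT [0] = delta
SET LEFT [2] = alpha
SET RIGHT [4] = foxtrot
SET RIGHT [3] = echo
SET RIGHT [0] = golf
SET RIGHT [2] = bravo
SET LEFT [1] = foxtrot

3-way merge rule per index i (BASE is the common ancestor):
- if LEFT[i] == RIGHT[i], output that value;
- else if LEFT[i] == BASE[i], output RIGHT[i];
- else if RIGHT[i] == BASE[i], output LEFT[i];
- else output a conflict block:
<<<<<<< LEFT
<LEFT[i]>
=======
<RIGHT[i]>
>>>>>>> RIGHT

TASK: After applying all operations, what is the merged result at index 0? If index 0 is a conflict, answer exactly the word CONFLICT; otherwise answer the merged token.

Answer: delta

Derivation:
Final LEFT:  [delta, foxtrot, alpha, foxtrot, foxtrot]
Final RIGHT: [golf, alpha, bravo, echo, foxtrot]
i=0: L=delta, R=golf=BASE -> take LEFT -> delta
i=1: L=foxtrot, R=alpha=BASE -> take LEFT -> foxtrot
i=2: BASE=charlie L=alpha R=bravo all differ -> CONFLICT
i=3: L=foxtrot=BASE, R=echo -> take RIGHT -> echo
i=4: L=foxtrot R=foxtrot -> agree -> foxtrot
Index 0 -> delta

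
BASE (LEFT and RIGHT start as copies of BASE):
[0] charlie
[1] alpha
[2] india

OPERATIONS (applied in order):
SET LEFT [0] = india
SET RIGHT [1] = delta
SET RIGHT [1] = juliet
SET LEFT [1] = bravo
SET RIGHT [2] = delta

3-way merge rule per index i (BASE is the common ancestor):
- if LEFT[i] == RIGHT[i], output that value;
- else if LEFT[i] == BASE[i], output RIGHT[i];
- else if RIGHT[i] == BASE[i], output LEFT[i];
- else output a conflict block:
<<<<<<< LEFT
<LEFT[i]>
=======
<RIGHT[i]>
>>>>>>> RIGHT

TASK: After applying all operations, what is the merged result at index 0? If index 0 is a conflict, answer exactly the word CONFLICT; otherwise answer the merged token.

Final LEFT:  [india, bravo, india]
Final RIGHT: [charlie, juliet, delta]
i=0: L=india, R=charlie=BASE -> take LEFT -> india
i=1: BASE=alpha L=bravo R=juliet all differ -> CONFLICT
i=2: L=india=BASE, R=delta -> take RIGHT -> delta
Index 0 -> india

Answer: india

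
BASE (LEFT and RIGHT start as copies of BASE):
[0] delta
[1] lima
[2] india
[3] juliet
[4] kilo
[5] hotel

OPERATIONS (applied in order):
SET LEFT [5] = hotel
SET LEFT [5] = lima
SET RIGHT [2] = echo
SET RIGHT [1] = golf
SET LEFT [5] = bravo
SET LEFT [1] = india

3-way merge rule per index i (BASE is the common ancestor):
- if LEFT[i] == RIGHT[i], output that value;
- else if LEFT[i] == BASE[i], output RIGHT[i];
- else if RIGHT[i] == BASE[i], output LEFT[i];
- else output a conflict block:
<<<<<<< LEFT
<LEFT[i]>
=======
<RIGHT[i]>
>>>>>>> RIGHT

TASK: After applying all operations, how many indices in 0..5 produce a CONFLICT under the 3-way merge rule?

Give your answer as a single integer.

Answer: 1

Derivation:
Final LEFT:  [delta, india, india, juliet, kilo, bravo]
Final RIGHT: [delta, golf, echo, juliet, kilo, hotel]
i=0: L=delta R=delta -> agree -> delta
i=1: BASE=lima L=india R=golf all differ -> CONFLICT
i=2: L=india=BASE, R=echo -> take RIGHT -> echo
i=3: L=juliet R=juliet -> agree -> juliet
i=4: L=kilo R=kilo -> agree -> kilo
i=5: L=bravo, R=hotel=BASE -> take LEFT -> bravo
Conflict count: 1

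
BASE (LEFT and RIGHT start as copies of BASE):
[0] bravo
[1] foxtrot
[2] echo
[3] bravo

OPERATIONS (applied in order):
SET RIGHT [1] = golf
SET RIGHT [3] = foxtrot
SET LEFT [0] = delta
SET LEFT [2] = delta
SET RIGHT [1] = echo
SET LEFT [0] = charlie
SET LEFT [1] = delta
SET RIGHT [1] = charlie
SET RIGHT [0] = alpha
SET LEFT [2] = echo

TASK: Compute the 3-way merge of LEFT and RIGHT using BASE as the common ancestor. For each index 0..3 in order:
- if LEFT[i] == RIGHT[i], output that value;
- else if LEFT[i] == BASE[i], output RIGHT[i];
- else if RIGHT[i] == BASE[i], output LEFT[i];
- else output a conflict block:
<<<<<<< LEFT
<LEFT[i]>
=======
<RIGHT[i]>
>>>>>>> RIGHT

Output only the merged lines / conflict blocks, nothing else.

Answer: <<<<<<< LEFT
charlie
=======
alpha
>>>>>>> RIGHT
<<<<<<< LEFT
delta
=======
charlie
>>>>>>> RIGHT
echo
foxtrot

Derivation:
Final LEFT:  [charlie, delta, echo, bravo]
Final RIGHT: [alpha, charlie, echo, foxtrot]
i=0: BASE=bravo L=charlie R=alpha all differ -> CONFLICT
i=1: BASE=foxtrot L=delta R=charlie all differ -> CONFLICT
i=2: L=echo R=echo -> agree -> echo
i=3: L=bravo=BASE, R=foxtrot -> take RIGHT -> foxtrot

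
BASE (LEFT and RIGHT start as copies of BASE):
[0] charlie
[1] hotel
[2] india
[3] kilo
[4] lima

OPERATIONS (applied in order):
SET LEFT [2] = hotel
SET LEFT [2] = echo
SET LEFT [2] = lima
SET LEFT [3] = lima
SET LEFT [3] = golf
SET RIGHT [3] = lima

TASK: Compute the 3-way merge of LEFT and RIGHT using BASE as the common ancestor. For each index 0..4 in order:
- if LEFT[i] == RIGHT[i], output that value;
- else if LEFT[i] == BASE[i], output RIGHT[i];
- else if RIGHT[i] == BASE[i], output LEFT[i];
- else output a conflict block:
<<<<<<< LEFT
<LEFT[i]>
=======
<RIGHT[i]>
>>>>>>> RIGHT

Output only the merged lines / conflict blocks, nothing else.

Answer: charlie
hotel
lima
<<<<<<< LEFT
golf
=======
lima
>>>>>>> RIGHT
lima

Derivation:
Final LEFT:  [charlie, hotel, lima, golf, lima]
Final RIGHT: [charlie, hotel, india, lima, lima]
i=0: L=charlie R=charlie -> agree -> charlie
i=1: L=hotel R=hotel -> agree -> hotel
i=2: L=lima, R=india=BASE -> take LEFT -> lima
i=3: BASE=kilo L=golf R=lima all differ -> CONFLICT
i=4: L=lima R=lima -> agree -> lima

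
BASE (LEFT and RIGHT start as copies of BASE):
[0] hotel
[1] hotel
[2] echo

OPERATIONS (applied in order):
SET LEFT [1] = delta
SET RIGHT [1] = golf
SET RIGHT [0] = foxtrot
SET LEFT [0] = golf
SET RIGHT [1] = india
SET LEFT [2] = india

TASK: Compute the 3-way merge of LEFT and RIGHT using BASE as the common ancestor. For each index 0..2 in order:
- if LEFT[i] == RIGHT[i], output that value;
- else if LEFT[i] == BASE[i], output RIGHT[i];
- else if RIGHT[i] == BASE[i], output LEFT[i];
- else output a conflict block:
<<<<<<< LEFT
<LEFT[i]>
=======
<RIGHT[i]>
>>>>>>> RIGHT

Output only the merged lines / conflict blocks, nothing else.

Answer: <<<<<<< LEFT
golf
=======
foxtrot
>>>>>>> RIGHT
<<<<<<< LEFT
delta
=======
india
>>>>>>> RIGHT
india

Derivation:
Final LEFT:  [golf, delta, india]
Final RIGHT: [foxtrot, india, echo]
i=0: BASE=hotel L=golf R=foxtrot all differ -> CONFLICT
i=1: BASE=hotel L=delta R=india all differ -> CONFLICT
i=2: L=india, R=echo=BASE -> take LEFT -> india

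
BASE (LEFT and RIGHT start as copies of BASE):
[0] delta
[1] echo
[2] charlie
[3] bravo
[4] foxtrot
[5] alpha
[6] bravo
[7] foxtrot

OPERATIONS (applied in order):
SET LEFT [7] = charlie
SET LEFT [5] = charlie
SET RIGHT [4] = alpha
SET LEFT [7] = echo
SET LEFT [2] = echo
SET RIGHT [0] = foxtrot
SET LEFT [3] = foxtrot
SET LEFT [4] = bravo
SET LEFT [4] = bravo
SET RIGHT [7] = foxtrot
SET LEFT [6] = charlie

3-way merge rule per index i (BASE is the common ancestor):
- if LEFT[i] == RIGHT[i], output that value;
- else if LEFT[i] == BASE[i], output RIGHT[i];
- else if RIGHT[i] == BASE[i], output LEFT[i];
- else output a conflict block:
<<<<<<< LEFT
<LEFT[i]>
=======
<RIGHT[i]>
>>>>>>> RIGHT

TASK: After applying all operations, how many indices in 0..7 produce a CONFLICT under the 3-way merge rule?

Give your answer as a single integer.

Final LEFT:  [delta, echo, echo, foxtrot, bravo, charlie, charlie, echo]
Final RIGHT: [foxtrot, echo, charlie, bravo, alpha, alpha, bravo, foxtrot]
i=0: L=delta=BASE, R=foxtrot -> take RIGHT -> foxtrot
i=1: L=echo R=echo -> agree -> echo
i=2: L=echo, R=charlie=BASE -> take LEFT -> echo
i=3: L=foxtrot, R=bravo=BASE -> take LEFT -> foxtrot
i=4: BASE=foxtrot L=bravo R=alpha all differ -> CONFLICT
i=5: L=charlie, R=alpha=BASE -> take LEFT -> charlie
i=6: L=charlie, R=bravo=BASE -> take LEFT -> charlie
i=7: L=echo, R=foxtrot=BASE -> take LEFT -> echo
Conflict count: 1

Answer: 1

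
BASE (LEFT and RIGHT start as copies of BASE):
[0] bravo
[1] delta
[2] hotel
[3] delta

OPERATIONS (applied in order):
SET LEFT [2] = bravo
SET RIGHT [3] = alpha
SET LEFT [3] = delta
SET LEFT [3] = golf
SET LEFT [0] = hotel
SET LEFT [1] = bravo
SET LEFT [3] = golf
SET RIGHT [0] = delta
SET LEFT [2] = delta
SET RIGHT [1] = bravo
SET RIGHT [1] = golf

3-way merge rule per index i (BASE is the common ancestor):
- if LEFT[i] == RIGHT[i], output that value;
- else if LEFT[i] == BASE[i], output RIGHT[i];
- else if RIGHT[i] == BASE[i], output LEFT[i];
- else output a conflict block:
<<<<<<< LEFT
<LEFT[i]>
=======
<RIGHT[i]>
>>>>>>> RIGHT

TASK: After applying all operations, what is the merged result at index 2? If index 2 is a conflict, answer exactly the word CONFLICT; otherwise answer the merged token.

Answer: delta

Derivation:
Final LEFT:  [hotel, bravo, delta, golf]
Final RIGHT: [delta, golf, hotel, alpha]
i=0: BASE=bravo L=hotel R=delta all differ -> CONFLICT
i=1: BASE=delta L=bravo R=golf all differ -> CONFLICT
i=2: L=delta, R=hotel=BASE -> take LEFT -> delta
i=3: BASE=delta L=golf R=alpha all differ -> CONFLICT
Index 2 -> delta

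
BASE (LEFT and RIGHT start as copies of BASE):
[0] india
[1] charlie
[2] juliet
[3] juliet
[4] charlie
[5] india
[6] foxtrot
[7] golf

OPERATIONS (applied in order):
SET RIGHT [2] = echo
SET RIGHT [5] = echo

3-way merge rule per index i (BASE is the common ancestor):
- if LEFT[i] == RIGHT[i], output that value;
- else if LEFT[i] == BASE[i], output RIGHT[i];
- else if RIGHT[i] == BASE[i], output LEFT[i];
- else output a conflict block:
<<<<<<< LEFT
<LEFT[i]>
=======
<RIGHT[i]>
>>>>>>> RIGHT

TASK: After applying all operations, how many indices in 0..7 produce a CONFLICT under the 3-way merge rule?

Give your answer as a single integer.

Final LEFT:  [india, charlie, juliet, juliet, charlie, india, foxtrot, golf]
Final RIGHT: [india, charlie, echo, juliet, charlie, echo, foxtrot, golf]
i=0: L=india R=india -> agree -> india
i=1: L=charlie R=charlie -> agree -> charlie
i=2: L=juliet=BASE, R=echo -> take RIGHT -> echo
i=3: L=juliet R=juliet -> agree -> juliet
i=4: L=charlie R=charlie -> agree -> charlie
i=5: L=india=BASE, R=echo -> take RIGHT -> echo
i=6: L=foxtrot R=foxtrot -> agree -> foxtrot
i=7: L=golf R=golf -> agree -> golf
Conflict count: 0

Answer: 0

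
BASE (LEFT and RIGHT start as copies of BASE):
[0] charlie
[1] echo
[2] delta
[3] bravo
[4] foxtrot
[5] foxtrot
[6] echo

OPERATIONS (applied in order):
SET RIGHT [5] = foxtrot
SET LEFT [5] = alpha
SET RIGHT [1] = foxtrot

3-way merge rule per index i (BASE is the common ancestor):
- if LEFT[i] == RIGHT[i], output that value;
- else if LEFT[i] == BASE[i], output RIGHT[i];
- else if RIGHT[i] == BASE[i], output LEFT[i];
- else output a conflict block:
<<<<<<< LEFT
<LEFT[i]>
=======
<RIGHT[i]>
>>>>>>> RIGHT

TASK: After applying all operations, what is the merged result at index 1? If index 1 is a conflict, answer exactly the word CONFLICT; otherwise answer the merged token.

Final LEFT:  [charlie, echo, delta, bravo, foxtrot, alpha, echo]
Final RIGHT: [charlie, foxtrot, delta, bravo, foxtrot, foxtrot, echo]
i=0: L=charlie R=charlie -> agree -> charlie
i=1: L=echo=BASE, R=foxtrot -> take RIGHT -> foxtrot
i=2: L=delta R=delta -> agree -> delta
i=3: L=bravo R=bravo -> agree -> bravo
i=4: L=foxtrot R=foxtrot -> agree -> foxtrot
i=5: L=alpha, R=foxtrot=BASE -> take LEFT -> alpha
i=6: L=echo R=echo -> agree -> echo
Index 1 -> foxtrot

Answer: foxtrot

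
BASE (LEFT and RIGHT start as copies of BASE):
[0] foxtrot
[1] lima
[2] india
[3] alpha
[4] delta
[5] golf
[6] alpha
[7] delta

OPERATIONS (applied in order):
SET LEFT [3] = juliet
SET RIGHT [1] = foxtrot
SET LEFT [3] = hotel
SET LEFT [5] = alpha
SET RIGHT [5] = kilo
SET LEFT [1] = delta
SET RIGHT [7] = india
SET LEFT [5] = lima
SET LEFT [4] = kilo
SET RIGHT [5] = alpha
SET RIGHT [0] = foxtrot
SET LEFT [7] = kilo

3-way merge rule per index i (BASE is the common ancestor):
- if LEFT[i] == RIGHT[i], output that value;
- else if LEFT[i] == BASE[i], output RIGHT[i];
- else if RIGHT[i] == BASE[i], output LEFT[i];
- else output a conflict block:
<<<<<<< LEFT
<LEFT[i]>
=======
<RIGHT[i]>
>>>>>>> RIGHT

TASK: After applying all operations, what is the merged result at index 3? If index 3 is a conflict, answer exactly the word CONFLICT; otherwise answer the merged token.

Final LEFT:  [foxtrot, delta, india, hotel, kilo, lima, alpha, kilo]
Final RIGHT: [foxtrot, foxtrot, india, alpha, delta, alpha, alpha, india]
i=0: L=foxtrot R=foxtrot -> agree -> foxtrot
i=1: BASE=lima L=delta R=foxtrot all differ -> CONFLICT
i=2: L=india R=india -> agree -> india
i=3: L=hotel, R=alpha=BASE -> take LEFT -> hotel
i=4: L=kilo, R=delta=BASE -> take LEFT -> kilo
i=5: BASE=golf L=lima R=alpha all differ -> CONFLICT
i=6: L=alpha R=alpha -> agree -> alpha
i=7: BASE=delta L=kilo R=india all differ -> CONFLICT
Index 3 -> hotel

Answer: hotel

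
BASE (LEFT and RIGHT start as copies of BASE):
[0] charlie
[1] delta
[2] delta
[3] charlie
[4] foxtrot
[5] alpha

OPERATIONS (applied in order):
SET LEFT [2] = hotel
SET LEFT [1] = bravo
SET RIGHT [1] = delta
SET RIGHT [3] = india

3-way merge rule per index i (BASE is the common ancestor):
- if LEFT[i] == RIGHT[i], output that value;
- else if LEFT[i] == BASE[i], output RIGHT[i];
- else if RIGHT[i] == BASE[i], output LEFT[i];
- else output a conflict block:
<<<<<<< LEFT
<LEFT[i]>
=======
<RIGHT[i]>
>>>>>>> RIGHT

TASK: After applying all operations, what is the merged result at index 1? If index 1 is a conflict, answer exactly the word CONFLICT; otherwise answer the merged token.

Answer: bravo

Derivation:
Final LEFT:  [charlie, bravo, hotel, charlie, foxtrot, alpha]
Final RIGHT: [charlie, delta, delta, india, foxtrot, alpha]
i=0: L=charlie R=charlie -> agree -> charlie
i=1: L=bravo, R=delta=BASE -> take LEFT -> bravo
i=2: L=hotel, R=delta=BASE -> take LEFT -> hotel
i=3: L=charlie=BASE, R=india -> take RIGHT -> india
i=4: L=foxtrot R=foxtrot -> agree -> foxtrot
i=5: L=alpha R=alpha -> agree -> alpha
Index 1 -> bravo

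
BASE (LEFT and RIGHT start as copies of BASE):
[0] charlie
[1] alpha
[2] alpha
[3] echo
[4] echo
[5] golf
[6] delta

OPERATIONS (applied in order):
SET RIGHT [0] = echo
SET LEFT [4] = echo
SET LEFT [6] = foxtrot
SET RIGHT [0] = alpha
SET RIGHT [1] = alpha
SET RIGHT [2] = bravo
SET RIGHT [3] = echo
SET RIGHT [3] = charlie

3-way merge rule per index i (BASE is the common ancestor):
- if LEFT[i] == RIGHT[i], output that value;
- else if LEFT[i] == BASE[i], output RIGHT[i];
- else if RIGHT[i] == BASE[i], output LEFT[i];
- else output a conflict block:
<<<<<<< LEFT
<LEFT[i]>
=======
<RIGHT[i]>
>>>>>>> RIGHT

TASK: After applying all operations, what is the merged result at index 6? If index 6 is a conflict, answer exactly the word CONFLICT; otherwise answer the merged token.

Answer: foxtrot

Derivation:
Final LEFT:  [charlie, alpha, alpha, echo, echo, golf, foxtrot]
Final RIGHT: [alpha, alpha, bravo, charlie, echo, golf, delta]
i=0: L=charlie=BASE, R=alpha -> take RIGHT -> alpha
i=1: L=alpha R=alpha -> agree -> alpha
i=2: L=alpha=BASE, R=bravo -> take RIGHT -> bravo
i=3: L=echo=BASE, R=charlie -> take RIGHT -> charlie
i=4: L=echo R=echo -> agree -> echo
i=5: L=golf R=golf -> agree -> golf
i=6: L=foxtrot, R=delta=BASE -> take LEFT -> foxtrot
Index 6 -> foxtrot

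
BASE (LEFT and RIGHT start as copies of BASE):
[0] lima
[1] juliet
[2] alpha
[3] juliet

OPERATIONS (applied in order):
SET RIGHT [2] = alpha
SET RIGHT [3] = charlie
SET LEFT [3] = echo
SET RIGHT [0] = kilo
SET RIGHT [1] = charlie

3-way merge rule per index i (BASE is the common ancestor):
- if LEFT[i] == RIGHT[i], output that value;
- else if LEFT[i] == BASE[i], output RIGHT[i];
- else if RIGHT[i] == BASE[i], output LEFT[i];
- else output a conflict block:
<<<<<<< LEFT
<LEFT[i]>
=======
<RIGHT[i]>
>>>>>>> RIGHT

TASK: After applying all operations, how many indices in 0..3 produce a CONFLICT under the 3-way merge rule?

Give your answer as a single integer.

Final LEFT:  [lima, juliet, alpha, echo]
Final RIGHT: [kilo, charlie, alpha, charlie]
i=0: L=lima=BASE, R=kilo -> take RIGHT -> kilo
i=1: L=juliet=BASE, R=charlie -> take RIGHT -> charlie
i=2: L=alpha R=alpha -> agree -> alpha
i=3: BASE=juliet L=echo R=charlie all differ -> CONFLICT
Conflict count: 1

Answer: 1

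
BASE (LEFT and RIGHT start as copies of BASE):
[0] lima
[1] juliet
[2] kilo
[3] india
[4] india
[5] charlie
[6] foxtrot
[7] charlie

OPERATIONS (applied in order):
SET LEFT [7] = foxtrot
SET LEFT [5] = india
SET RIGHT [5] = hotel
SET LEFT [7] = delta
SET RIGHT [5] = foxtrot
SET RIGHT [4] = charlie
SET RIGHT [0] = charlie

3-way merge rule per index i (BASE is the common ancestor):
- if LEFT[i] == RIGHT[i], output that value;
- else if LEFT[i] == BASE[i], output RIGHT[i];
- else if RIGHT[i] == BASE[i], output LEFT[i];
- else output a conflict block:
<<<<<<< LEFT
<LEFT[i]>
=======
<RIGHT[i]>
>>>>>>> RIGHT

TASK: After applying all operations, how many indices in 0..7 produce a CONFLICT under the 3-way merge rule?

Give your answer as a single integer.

Final LEFT:  [lima, juliet, kilo, india, india, india, foxtrot, delta]
Final RIGHT: [charlie, juliet, kilo, india, charlie, foxtrot, foxtrot, charlie]
i=0: L=lima=BASE, R=charlie -> take RIGHT -> charlie
i=1: L=juliet R=juliet -> agree -> juliet
i=2: L=kilo R=kilo -> agree -> kilo
i=3: L=india R=india -> agree -> india
i=4: L=india=BASE, R=charlie -> take RIGHT -> charlie
i=5: BASE=charlie L=india R=foxtrot all differ -> CONFLICT
i=6: L=foxtrot R=foxtrot -> agree -> foxtrot
i=7: L=delta, R=charlie=BASE -> take LEFT -> delta
Conflict count: 1

Answer: 1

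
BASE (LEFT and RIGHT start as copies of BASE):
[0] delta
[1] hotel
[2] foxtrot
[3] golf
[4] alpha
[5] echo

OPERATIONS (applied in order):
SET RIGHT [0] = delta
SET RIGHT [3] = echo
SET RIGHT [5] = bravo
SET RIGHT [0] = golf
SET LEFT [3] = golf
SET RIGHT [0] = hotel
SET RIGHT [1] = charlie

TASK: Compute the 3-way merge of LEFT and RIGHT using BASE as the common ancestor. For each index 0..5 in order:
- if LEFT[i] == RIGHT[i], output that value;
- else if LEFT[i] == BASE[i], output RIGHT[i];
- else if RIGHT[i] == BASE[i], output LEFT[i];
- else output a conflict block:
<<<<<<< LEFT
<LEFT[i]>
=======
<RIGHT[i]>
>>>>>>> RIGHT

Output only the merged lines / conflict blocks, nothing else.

Final LEFT:  [delta, hotel, foxtrot, golf, alpha, echo]
Final RIGHT: [hotel, charlie, foxtrot, echo, alpha, bravo]
i=0: L=delta=BASE, R=hotel -> take RIGHT -> hotel
i=1: L=hotel=BASE, R=charlie -> take RIGHT -> charlie
i=2: L=foxtrot R=foxtrot -> agree -> foxtrot
i=3: L=golf=BASE, R=echo -> take RIGHT -> echo
i=4: L=alpha R=alpha -> agree -> alpha
i=5: L=echo=BASE, R=bravo -> take RIGHT -> bravo

Answer: hotel
charlie
foxtrot
echo
alpha
bravo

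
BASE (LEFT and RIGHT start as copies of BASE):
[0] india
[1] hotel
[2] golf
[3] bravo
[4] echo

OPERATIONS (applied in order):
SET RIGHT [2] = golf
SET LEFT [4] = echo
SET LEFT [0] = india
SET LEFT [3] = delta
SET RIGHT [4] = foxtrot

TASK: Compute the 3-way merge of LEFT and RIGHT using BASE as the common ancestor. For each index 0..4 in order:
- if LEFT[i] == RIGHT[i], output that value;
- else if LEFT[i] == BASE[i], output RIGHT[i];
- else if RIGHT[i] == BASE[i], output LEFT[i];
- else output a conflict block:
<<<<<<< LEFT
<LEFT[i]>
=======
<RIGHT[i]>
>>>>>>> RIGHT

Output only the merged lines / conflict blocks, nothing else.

Answer: india
hotel
golf
delta
foxtrot

Derivation:
Final LEFT:  [india, hotel, golf, delta, echo]
Final RIGHT: [india, hotel, golf, bravo, foxtrot]
i=0: L=india R=india -> agree -> india
i=1: L=hotel R=hotel -> agree -> hotel
i=2: L=golf R=golf -> agree -> golf
i=3: L=delta, R=bravo=BASE -> take LEFT -> delta
i=4: L=echo=BASE, R=foxtrot -> take RIGHT -> foxtrot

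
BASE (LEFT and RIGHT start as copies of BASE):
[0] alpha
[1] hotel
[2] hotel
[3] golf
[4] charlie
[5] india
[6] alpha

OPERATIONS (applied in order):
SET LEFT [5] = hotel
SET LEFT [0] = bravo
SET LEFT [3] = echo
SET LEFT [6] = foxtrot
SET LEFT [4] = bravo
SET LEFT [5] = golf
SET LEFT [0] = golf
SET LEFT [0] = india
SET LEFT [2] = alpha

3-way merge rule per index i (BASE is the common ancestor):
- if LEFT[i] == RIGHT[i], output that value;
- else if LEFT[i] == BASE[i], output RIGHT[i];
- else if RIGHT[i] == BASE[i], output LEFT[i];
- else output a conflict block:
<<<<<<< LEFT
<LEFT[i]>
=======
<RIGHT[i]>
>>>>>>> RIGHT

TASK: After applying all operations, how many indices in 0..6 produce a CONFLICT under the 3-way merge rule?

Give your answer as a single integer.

Final LEFT:  [india, hotel, alpha, echo, bravo, golf, foxtrot]
Final RIGHT: [alpha, hotel, hotel, golf, charlie, india, alpha]
i=0: L=india, R=alpha=BASE -> take LEFT -> india
i=1: L=hotel R=hotel -> agree -> hotel
i=2: L=alpha, R=hotel=BASE -> take LEFT -> alpha
i=3: L=echo, R=golf=BASE -> take LEFT -> echo
i=4: L=bravo, R=charlie=BASE -> take LEFT -> bravo
i=5: L=golf, R=india=BASE -> take LEFT -> golf
i=6: L=foxtrot, R=alpha=BASE -> take LEFT -> foxtrot
Conflict count: 0

Answer: 0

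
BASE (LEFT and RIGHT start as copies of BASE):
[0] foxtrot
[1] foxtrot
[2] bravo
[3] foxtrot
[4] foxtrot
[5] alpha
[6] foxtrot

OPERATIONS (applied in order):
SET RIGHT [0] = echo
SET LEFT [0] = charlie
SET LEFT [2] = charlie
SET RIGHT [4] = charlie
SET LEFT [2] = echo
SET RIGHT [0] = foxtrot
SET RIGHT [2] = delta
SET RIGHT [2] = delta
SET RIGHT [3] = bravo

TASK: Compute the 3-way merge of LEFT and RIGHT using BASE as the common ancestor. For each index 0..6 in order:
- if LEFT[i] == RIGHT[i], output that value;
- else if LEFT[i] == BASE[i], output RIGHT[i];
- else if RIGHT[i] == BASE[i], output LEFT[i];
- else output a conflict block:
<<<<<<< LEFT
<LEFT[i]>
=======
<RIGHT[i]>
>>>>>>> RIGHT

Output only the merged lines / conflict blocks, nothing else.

Final LEFT:  [charlie, foxtrot, echo, foxtrot, foxtrot, alpha, foxtrot]
Final RIGHT: [foxtrot, foxtrot, delta, bravo, charlie, alpha, foxtrot]
i=0: L=charlie, R=foxtrot=BASE -> take LEFT -> charlie
i=1: L=foxtrot R=foxtrot -> agree -> foxtrot
i=2: BASE=bravo L=echo R=delta all differ -> CONFLICT
i=3: L=foxtrot=BASE, R=bravo -> take RIGHT -> bravo
i=4: L=foxtrot=BASE, R=charlie -> take RIGHT -> charlie
i=5: L=alpha R=alpha -> agree -> alpha
i=6: L=foxtrot R=foxtrot -> agree -> foxtrot

Answer: charlie
foxtrot
<<<<<<< LEFT
echo
=======
delta
>>>>>>> RIGHT
bravo
charlie
alpha
foxtrot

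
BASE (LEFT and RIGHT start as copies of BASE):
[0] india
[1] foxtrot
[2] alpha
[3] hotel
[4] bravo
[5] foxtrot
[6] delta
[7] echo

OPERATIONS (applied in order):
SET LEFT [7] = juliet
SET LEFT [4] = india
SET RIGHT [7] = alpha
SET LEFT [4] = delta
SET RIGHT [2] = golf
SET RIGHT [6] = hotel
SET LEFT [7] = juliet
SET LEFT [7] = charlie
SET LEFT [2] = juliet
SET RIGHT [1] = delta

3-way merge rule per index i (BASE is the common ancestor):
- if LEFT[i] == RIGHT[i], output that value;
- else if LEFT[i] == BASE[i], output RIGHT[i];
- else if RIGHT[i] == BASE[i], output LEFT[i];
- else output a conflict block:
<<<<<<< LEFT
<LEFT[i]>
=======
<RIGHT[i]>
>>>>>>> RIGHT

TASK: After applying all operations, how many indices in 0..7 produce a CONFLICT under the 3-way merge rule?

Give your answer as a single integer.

Answer: 2

Derivation:
Final LEFT:  [india, foxtrot, juliet, hotel, delta, foxtrot, delta, charlie]
Final RIGHT: [india, delta, golf, hotel, bravo, foxtrot, hotel, alpha]
i=0: L=india R=india -> agree -> india
i=1: L=foxtrot=BASE, R=delta -> take RIGHT -> delta
i=2: BASE=alpha L=juliet R=golf all differ -> CONFLICT
i=3: L=hotel R=hotel -> agree -> hotel
i=4: L=delta, R=bravo=BASE -> take LEFT -> delta
i=5: L=foxtrot R=foxtrot -> agree -> foxtrot
i=6: L=delta=BASE, R=hotel -> take RIGHT -> hotel
i=7: BASE=echo L=charlie R=alpha all differ -> CONFLICT
Conflict count: 2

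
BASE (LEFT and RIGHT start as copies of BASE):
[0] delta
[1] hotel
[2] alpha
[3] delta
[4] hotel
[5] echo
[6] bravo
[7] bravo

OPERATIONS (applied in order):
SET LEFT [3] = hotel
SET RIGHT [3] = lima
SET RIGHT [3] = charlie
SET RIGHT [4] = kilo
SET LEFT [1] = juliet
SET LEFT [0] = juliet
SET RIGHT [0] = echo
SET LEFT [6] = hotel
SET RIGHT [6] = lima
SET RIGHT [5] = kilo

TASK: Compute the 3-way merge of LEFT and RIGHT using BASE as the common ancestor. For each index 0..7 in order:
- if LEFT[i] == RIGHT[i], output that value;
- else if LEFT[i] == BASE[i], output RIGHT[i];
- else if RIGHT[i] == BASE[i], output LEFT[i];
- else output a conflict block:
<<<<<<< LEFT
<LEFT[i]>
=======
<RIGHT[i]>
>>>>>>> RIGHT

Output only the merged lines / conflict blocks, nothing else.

Answer: <<<<<<< LEFT
juliet
=======
echo
>>>>>>> RIGHT
juliet
alpha
<<<<<<< LEFT
hotel
=======
charlie
>>>>>>> RIGHT
kilo
kilo
<<<<<<< LEFT
hotel
=======
lima
>>>>>>> RIGHT
bravo

Derivation:
Final LEFT:  [juliet, juliet, alpha, hotel, hotel, echo, hotel, bravo]
Final RIGHT: [echo, hotel, alpha, charlie, kilo, kilo, lima, bravo]
i=0: BASE=delta L=juliet R=echo all differ -> CONFLICT
i=1: L=juliet, R=hotel=BASE -> take LEFT -> juliet
i=2: L=alpha R=alpha -> agree -> alpha
i=3: BASE=delta L=hotel R=charlie all differ -> CONFLICT
i=4: L=hotel=BASE, R=kilo -> take RIGHT -> kilo
i=5: L=echo=BASE, R=kilo -> take RIGHT -> kilo
i=6: BASE=bravo L=hotel R=lima all differ -> CONFLICT
i=7: L=bravo R=bravo -> agree -> bravo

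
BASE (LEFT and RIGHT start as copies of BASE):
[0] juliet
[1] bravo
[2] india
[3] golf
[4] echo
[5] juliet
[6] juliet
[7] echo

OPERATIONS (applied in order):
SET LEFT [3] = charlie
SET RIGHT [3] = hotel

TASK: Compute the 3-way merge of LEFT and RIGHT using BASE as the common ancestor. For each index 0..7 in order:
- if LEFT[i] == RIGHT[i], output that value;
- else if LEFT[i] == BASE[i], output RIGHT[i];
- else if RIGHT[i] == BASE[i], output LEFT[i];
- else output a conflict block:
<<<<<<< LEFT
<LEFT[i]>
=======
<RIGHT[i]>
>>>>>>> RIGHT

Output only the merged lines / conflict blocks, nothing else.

Answer: juliet
bravo
india
<<<<<<< LEFT
charlie
=======
hotel
>>>>>>> RIGHT
echo
juliet
juliet
echo

Derivation:
Final LEFT:  [juliet, bravo, india, charlie, echo, juliet, juliet, echo]
Final RIGHT: [juliet, bravo, india, hotel, echo, juliet, juliet, echo]
i=0: L=juliet R=juliet -> agree -> juliet
i=1: L=bravo R=bravo -> agree -> bravo
i=2: L=india R=india -> agree -> india
i=3: BASE=golf L=charlie R=hotel all differ -> CONFLICT
i=4: L=echo R=echo -> agree -> echo
i=5: L=juliet R=juliet -> agree -> juliet
i=6: L=juliet R=juliet -> agree -> juliet
i=7: L=echo R=echo -> agree -> echo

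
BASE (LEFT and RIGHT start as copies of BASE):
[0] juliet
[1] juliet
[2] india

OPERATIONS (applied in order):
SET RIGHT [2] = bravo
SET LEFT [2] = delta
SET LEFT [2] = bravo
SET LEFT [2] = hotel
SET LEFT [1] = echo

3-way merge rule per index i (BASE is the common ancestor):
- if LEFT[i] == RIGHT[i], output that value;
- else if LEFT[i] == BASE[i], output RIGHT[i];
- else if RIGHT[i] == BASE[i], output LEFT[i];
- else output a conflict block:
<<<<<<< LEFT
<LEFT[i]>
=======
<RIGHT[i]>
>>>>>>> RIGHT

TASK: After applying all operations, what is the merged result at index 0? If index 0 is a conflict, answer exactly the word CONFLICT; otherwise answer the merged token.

Final LEFT:  [juliet, echo, hotel]
Final RIGHT: [juliet, juliet, bravo]
i=0: L=juliet R=juliet -> agree -> juliet
i=1: L=echo, R=juliet=BASE -> take LEFT -> echo
i=2: BASE=india L=hotel R=bravo all differ -> CONFLICT
Index 0 -> juliet

Answer: juliet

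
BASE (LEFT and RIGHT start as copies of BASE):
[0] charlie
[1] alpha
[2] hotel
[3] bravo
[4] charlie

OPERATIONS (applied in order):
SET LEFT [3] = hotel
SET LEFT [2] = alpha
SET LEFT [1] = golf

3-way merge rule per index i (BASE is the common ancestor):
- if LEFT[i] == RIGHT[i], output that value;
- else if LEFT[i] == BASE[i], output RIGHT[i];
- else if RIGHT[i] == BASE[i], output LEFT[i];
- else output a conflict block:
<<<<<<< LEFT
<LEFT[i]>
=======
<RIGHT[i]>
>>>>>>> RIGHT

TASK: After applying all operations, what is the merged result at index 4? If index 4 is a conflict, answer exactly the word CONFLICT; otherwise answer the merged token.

Answer: charlie

Derivation:
Final LEFT:  [charlie, golf, alpha, hotel, charlie]
Final RIGHT: [charlie, alpha, hotel, bravo, charlie]
i=0: L=charlie R=charlie -> agree -> charlie
i=1: L=golf, R=alpha=BASE -> take LEFT -> golf
i=2: L=alpha, R=hotel=BASE -> take LEFT -> alpha
i=3: L=hotel, R=bravo=BASE -> take LEFT -> hotel
i=4: L=charlie R=charlie -> agree -> charlie
Index 4 -> charlie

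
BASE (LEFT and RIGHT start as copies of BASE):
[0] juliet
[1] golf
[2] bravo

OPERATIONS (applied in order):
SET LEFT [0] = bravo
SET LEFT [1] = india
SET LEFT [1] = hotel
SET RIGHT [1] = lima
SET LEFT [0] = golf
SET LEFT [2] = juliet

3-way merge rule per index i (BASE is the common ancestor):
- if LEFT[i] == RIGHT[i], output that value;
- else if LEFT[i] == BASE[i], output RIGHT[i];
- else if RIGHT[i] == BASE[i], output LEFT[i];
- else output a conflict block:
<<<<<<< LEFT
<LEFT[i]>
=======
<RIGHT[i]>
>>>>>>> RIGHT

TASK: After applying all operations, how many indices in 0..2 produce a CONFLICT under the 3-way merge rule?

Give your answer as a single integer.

Final LEFT:  [golf, hotel, juliet]
Final RIGHT: [juliet, lima, bravo]
i=0: L=golf, R=juliet=BASE -> take LEFT -> golf
i=1: BASE=golf L=hotel R=lima all differ -> CONFLICT
i=2: L=juliet, R=bravo=BASE -> take LEFT -> juliet
Conflict count: 1

Answer: 1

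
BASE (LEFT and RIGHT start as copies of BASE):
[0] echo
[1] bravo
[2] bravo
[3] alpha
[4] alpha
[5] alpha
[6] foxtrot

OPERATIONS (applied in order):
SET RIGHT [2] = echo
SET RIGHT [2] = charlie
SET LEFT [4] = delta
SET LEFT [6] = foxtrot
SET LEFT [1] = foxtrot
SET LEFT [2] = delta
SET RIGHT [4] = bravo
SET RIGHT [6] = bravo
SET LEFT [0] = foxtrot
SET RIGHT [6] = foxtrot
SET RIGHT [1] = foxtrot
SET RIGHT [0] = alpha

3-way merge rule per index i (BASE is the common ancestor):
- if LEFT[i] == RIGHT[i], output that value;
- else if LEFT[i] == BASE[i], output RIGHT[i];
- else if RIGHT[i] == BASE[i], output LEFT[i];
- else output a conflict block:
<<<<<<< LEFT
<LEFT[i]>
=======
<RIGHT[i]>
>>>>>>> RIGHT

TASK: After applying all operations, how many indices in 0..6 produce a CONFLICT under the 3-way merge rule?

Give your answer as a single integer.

Answer: 3

Derivation:
Final LEFT:  [foxtrot, foxtrot, delta, alpha, delta, alpha, foxtrot]
Final RIGHT: [alpha, foxtrot, charlie, alpha, bravo, alpha, foxtrot]
i=0: BASE=echo L=foxtrot R=alpha all differ -> CONFLICT
i=1: L=foxtrot R=foxtrot -> agree -> foxtrot
i=2: BASE=bravo L=delta R=charlie all differ -> CONFLICT
i=3: L=alpha R=alpha -> agree -> alpha
i=4: BASE=alpha L=delta R=bravo all differ -> CONFLICT
i=5: L=alpha R=alpha -> agree -> alpha
i=6: L=foxtrot R=foxtrot -> agree -> foxtrot
Conflict count: 3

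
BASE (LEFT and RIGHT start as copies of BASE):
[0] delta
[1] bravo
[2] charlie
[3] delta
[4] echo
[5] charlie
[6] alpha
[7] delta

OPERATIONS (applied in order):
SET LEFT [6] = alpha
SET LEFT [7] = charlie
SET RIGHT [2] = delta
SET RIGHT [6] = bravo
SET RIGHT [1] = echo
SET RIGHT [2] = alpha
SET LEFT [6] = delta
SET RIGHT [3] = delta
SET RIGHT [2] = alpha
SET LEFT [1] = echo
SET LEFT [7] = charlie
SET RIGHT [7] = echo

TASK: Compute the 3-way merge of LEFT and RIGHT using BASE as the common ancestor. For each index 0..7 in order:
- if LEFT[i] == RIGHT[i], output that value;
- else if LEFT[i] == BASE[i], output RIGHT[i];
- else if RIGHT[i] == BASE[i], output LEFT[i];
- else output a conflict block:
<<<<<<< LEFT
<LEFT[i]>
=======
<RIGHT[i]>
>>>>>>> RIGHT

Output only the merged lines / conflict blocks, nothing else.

Answer: delta
echo
alpha
delta
echo
charlie
<<<<<<< LEFT
delta
=======
bravo
>>>>>>> RIGHT
<<<<<<< LEFT
charlie
=======
echo
>>>>>>> RIGHT

Derivation:
Final LEFT:  [delta, echo, charlie, delta, echo, charlie, delta, charlie]
Final RIGHT: [delta, echo, alpha, delta, echo, charlie, bravo, echo]
i=0: L=delta R=delta -> agree -> delta
i=1: L=echo R=echo -> agree -> echo
i=2: L=charlie=BASE, R=alpha -> take RIGHT -> alpha
i=3: L=delta R=delta -> agree -> delta
i=4: L=echo R=echo -> agree -> echo
i=5: L=charlie R=charlie -> agree -> charlie
i=6: BASE=alpha L=delta R=bravo all differ -> CONFLICT
i=7: BASE=delta L=charlie R=echo all differ -> CONFLICT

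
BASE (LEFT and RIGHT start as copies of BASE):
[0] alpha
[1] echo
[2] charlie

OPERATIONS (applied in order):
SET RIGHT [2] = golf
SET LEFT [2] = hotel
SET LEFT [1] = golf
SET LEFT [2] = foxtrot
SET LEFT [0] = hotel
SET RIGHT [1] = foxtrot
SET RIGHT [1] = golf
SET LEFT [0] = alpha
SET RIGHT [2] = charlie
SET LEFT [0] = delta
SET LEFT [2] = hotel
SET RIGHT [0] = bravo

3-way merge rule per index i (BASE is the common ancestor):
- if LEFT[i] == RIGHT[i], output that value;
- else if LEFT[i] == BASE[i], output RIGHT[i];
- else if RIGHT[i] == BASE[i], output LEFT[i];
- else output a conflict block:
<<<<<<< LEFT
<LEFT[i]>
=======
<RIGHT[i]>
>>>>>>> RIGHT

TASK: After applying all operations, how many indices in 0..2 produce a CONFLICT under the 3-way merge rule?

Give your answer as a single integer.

Answer: 1

Derivation:
Final LEFT:  [delta, golf, hotel]
Final RIGHT: [bravo, golf, charlie]
i=0: BASE=alpha L=delta R=bravo all differ -> CONFLICT
i=1: L=golf R=golf -> agree -> golf
i=2: L=hotel, R=charlie=BASE -> take LEFT -> hotel
Conflict count: 1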